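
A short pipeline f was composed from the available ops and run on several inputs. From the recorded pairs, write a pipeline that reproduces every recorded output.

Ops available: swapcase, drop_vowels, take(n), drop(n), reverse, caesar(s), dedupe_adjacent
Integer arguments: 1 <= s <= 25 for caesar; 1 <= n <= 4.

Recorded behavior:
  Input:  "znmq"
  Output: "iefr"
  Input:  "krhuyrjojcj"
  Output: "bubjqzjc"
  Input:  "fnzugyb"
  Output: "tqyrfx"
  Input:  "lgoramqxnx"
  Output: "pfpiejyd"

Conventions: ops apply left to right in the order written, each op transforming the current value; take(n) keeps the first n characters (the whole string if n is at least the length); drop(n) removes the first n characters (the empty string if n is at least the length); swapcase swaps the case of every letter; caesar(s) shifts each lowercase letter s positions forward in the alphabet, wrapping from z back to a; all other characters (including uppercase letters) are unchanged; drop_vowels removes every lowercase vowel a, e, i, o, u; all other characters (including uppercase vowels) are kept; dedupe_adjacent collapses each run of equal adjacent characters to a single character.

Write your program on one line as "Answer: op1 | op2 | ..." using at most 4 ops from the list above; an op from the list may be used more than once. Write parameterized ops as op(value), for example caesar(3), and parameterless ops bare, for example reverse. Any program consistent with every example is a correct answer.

drop_vowels | caesar(18) | dedupe_adjacent | reverse

Check, running the answer program on each example:
  "znmq" -> "znmq" -> "rfei" -> "rfei" -> "iefr"
  "krhuyrjojcj" -> "krhyrjjcj" -> "cjzqjbbub" -> "cjzqjbub" -> "bubjqzjc"
  "fnzugyb" -> "fnzgyb" -> "xfryqt" -> "xfryqt" -> "tqyrfx"
  "lgoramqxnx" -> "lgrmqxnx" -> "dyjeipfp" -> "dyjeipfp" -> "pfpiejyd"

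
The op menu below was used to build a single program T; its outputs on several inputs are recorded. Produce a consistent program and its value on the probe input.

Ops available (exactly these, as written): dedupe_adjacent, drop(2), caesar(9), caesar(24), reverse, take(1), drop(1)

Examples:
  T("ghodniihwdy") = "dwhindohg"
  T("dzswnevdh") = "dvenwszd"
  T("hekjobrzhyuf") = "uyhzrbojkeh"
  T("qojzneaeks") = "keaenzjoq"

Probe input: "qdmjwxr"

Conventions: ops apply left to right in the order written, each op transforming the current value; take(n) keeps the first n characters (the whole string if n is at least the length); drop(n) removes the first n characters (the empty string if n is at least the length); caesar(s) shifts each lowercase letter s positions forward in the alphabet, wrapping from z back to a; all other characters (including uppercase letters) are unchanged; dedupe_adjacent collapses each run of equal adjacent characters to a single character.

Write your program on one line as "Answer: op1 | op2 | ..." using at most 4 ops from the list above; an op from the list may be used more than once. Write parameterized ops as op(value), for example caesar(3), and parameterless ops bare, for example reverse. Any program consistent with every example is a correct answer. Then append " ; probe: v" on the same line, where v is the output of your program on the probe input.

reverse | drop(1) | dedupe_adjacent ; probe: "xwjmdq"

Check, running the answer program on each example:
  "ghodniihwdy" -> "ydwhiindohg" -> "dwhiindohg" -> "dwhindohg"
  "dzswnevdh" -> "hdvenwszd" -> "dvenwszd" -> "dvenwszd"
  "hekjobrzhyuf" -> "fuyhzrbojkeh" -> "uyhzrbojkeh" -> "uyhzrbojkeh"
  "qojzneaeks" -> "skeaenzjoq" -> "keaenzjoq" -> "keaenzjoq"
  probe: "qdmjwxr" -> "rxwjmdq" -> "xwjmdq" -> "xwjmdq"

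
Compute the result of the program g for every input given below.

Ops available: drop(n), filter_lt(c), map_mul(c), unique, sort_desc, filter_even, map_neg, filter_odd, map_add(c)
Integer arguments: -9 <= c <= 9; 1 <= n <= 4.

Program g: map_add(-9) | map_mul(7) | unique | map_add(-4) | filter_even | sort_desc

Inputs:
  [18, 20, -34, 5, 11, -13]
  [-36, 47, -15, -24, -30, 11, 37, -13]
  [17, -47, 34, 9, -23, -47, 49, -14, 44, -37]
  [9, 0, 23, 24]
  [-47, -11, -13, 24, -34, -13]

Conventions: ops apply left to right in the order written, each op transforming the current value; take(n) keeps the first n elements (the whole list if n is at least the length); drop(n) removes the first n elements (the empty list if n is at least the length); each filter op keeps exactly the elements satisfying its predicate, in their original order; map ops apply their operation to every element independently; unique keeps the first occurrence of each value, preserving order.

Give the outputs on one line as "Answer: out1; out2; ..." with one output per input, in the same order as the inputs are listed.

[10, -32, -158]; [262, 192, 10, -158, -172]; [276, 52, -4, -228, -326, -396]; [94, -4]; [-144, -158, -396]

Execution, op by op:
  [18, 20, -34, 5, 11, -13] -> [9, 11, -43, -4, 2, -22] -> [63, 77, -301, -28, 14, -154] -> [63, 77, -301, -28, 14, -154] -> [59, 73, -305, -32, 10, -158] -> [-32, 10, -158] -> [10, -32, -158]
  [-36, 47, -15, -24, -30, 11, 37, -13] -> [-45, 38, -24, -33, -39, 2, 28, -22] -> [-315, 266, -168, -231, -273, 14, 196, -154] -> [-315, 266, -168, -231, -273, 14, 196, -154] -> [-319, 262, -172, -235, -277, 10, 192, -158] -> [262, -172, 10, 192, -158] -> [262, 192, 10, -158, -172]
  [17, -47, 34, 9, -23, -47, 49, -14, 44, -37] -> [8, -56, 25, 0, -32, -56, 40, -23, 35, -46] -> [56, -392, 175, 0, -224, -392, 280, -161, 245, -322] -> [56, -392, 175, 0, -224, 280, -161, 245, -322] -> [52, -396, 171, -4, -228, 276, -165, 241, -326] -> [52, -396, -4, -228, 276, -326] -> [276, 52, -4, -228, -326, -396]
  [9, 0, 23, 24] -> [0, -9, 14, 15] -> [0, -63, 98, 105] -> [0, -63, 98, 105] -> [-4, -67, 94, 101] -> [-4, 94] -> [94, -4]
  [-47, -11, -13, 24, -34, -13] -> [-56, -20, -22, 15, -43, -22] -> [-392, -140, -154, 105, -301, -154] -> [-392, -140, -154, 105, -301] -> [-396, -144, -158, 101, -305] -> [-396, -144, -158] -> [-144, -158, -396]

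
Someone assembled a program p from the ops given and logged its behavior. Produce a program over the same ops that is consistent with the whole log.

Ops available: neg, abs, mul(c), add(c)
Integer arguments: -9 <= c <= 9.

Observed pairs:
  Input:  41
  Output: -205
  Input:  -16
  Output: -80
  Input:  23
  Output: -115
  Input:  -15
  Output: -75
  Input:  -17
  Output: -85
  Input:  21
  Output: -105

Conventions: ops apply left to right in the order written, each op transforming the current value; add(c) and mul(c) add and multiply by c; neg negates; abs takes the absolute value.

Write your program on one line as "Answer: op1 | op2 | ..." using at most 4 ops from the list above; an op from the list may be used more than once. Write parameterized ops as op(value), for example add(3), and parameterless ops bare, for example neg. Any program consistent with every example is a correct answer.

abs | neg | mul(5)

Check, running the answer program on each example:
  41 -> 41 -> -41 -> -205
  -16 -> 16 -> -16 -> -80
  23 -> 23 -> -23 -> -115
  -15 -> 15 -> -15 -> -75
  -17 -> 17 -> -17 -> -85
  21 -> 21 -> -21 -> -105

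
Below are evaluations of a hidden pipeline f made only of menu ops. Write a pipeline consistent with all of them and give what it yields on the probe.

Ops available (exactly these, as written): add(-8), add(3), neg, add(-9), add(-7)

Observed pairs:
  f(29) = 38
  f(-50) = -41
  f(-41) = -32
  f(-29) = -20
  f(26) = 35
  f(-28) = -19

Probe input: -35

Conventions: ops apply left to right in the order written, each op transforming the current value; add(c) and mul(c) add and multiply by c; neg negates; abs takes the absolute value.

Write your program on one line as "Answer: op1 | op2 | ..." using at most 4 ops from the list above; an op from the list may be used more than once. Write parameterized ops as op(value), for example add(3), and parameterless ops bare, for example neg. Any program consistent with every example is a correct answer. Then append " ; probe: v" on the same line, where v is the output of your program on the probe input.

neg | add(-9) | neg ; probe: -26

Check, running the answer program on each example:
  29 -> -29 -> -38 -> 38
  -50 -> 50 -> 41 -> -41
  -41 -> 41 -> 32 -> -32
  -29 -> 29 -> 20 -> -20
  26 -> -26 -> -35 -> 35
  -28 -> 28 -> 19 -> -19
  probe: -35 -> 35 -> 26 -> -26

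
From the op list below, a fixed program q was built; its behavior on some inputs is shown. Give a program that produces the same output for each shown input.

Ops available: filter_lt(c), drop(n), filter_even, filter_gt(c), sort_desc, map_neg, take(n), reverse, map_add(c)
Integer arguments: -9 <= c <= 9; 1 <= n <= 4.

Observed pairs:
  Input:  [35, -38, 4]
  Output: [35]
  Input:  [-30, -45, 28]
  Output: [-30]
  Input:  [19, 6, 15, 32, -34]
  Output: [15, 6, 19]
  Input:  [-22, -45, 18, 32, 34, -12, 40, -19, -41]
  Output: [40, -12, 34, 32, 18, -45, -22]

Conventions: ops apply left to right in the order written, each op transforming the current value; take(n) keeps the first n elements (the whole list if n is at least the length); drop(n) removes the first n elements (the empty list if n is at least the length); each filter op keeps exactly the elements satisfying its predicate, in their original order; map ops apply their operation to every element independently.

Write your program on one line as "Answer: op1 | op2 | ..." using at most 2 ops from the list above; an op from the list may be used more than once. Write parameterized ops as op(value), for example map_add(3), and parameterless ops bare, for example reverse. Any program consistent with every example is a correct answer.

reverse | drop(2)

Check, running the answer program on each example:
  [35, -38, 4] -> [4, -38, 35] -> [35]
  [-30, -45, 28] -> [28, -45, -30] -> [-30]
  [19, 6, 15, 32, -34] -> [-34, 32, 15, 6, 19] -> [15, 6, 19]
  [-22, -45, 18, 32, 34, -12, 40, -19, -41] -> [-41, -19, 40, -12, 34, 32, 18, -45, -22] -> [40, -12, 34, 32, 18, -45, -22]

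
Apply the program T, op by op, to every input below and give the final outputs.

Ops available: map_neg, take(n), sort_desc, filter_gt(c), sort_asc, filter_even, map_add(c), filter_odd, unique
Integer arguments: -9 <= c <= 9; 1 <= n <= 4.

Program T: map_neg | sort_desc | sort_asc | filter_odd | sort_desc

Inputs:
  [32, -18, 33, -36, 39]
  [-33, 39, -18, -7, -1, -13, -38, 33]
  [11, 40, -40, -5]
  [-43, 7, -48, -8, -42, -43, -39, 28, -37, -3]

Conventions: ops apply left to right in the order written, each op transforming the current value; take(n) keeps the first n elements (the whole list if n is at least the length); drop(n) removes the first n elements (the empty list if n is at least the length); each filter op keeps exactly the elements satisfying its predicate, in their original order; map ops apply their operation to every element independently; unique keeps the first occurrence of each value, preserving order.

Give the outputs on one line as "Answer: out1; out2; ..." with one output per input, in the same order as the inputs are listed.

[-33, -39]; [33, 13, 7, 1, -33, -39]; [5, -11]; [43, 43, 39, 37, 3, -7]

Execution, op by op:
  [32, -18, 33, -36, 39] -> [-32, 18, -33, 36, -39] -> [36, 18, -32, -33, -39] -> [-39, -33, -32, 18, 36] -> [-39, -33] -> [-33, -39]
  [-33, 39, -18, -7, -1, -13, -38, 33] -> [33, -39, 18, 7, 1, 13, 38, -33] -> [38, 33, 18, 13, 7, 1, -33, -39] -> [-39, -33, 1, 7, 13, 18, 33, 38] -> [-39, -33, 1, 7, 13, 33] -> [33, 13, 7, 1, -33, -39]
  [11, 40, -40, -5] -> [-11, -40, 40, 5] -> [40, 5, -11, -40] -> [-40, -11, 5, 40] -> [-11, 5] -> [5, -11]
  [-43, 7, -48, -8, -42, -43, -39, 28, -37, -3] -> [43, -7, 48, 8, 42, 43, 39, -28, 37, 3] -> [48, 43, 43, 42, 39, 37, 8, 3, -7, -28] -> [-28, -7, 3, 8, 37, 39, 42, 43, 43, 48] -> [-7, 3, 37, 39, 43, 43] -> [43, 43, 39, 37, 3, -7]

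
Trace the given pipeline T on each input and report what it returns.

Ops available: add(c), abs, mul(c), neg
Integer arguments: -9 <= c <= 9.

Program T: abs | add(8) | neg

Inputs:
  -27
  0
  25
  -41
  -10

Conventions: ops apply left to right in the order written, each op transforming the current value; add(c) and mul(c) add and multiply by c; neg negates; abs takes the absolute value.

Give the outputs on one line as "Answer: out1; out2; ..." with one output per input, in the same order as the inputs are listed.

Execution, op by op:
  -27 -> 27 -> 35 -> -35
  0 -> 0 -> 8 -> -8
  25 -> 25 -> 33 -> -33
  -41 -> 41 -> 49 -> -49
  -10 -> 10 -> 18 -> -18

-35; -8; -33; -49; -18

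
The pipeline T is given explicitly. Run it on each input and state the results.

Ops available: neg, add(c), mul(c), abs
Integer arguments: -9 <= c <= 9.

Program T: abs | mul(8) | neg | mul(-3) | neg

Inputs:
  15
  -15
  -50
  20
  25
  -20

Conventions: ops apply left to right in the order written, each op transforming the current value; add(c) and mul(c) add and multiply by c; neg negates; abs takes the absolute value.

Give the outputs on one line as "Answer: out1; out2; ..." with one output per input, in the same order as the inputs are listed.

Execution, op by op:
  15 -> 15 -> 120 -> -120 -> 360 -> -360
  -15 -> 15 -> 120 -> -120 -> 360 -> -360
  -50 -> 50 -> 400 -> -400 -> 1200 -> -1200
  20 -> 20 -> 160 -> -160 -> 480 -> -480
  25 -> 25 -> 200 -> -200 -> 600 -> -600
  -20 -> 20 -> 160 -> -160 -> 480 -> -480

-360; -360; -1200; -480; -600; -480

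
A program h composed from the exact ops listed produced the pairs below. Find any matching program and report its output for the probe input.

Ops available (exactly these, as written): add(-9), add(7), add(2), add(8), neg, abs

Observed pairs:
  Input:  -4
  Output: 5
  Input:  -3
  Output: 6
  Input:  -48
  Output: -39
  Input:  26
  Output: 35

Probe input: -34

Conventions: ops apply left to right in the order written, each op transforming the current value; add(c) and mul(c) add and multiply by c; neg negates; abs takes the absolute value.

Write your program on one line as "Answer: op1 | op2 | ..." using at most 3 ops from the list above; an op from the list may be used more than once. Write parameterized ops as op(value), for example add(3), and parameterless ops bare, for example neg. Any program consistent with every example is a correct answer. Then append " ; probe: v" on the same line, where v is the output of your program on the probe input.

add(2) | add(7) ; probe: -25

Check, running the answer program on each example:
  -4 -> -2 -> 5
  -3 -> -1 -> 6
  -48 -> -46 -> -39
  26 -> 28 -> 35
  probe: -34 -> -32 -> -25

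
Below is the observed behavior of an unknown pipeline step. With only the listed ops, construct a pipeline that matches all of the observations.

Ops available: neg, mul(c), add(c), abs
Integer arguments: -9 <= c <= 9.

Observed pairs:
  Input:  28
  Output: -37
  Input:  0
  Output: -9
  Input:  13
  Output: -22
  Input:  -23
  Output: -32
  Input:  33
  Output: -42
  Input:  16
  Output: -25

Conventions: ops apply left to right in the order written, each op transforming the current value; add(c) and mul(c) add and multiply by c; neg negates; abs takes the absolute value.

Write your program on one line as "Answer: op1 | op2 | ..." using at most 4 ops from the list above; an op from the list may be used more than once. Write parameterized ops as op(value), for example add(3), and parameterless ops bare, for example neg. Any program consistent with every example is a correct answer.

abs | add(9) | neg

Check, running the answer program on each example:
  28 -> 28 -> 37 -> -37
  0 -> 0 -> 9 -> -9
  13 -> 13 -> 22 -> -22
  -23 -> 23 -> 32 -> -32
  33 -> 33 -> 42 -> -42
  16 -> 16 -> 25 -> -25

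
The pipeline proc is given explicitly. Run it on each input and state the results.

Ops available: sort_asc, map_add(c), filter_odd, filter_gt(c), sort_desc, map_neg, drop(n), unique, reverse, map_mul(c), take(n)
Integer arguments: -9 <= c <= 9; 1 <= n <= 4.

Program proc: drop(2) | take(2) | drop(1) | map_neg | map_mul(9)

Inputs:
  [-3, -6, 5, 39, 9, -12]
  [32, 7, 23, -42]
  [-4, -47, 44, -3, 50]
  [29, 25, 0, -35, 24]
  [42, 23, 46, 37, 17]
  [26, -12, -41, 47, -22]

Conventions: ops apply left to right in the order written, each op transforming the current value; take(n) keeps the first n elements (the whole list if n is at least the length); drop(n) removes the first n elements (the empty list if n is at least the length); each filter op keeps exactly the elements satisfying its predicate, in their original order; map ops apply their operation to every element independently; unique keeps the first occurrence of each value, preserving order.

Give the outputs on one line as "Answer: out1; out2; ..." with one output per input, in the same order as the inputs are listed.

[-351]; [378]; [27]; [315]; [-333]; [-423]

Execution, op by op:
  [-3, -6, 5, 39, 9, -12] -> [5, 39, 9, -12] -> [5, 39] -> [39] -> [-39] -> [-351]
  [32, 7, 23, -42] -> [23, -42] -> [23, -42] -> [-42] -> [42] -> [378]
  [-4, -47, 44, -3, 50] -> [44, -3, 50] -> [44, -3] -> [-3] -> [3] -> [27]
  [29, 25, 0, -35, 24] -> [0, -35, 24] -> [0, -35] -> [-35] -> [35] -> [315]
  [42, 23, 46, 37, 17] -> [46, 37, 17] -> [46, 37] -> [37] -> [-37] -> [-333]
  [26, -12, -41, 47, -22] -> [-41, 47, -22] -> [-41, 47] -> [47] -> [-47] -> [-423]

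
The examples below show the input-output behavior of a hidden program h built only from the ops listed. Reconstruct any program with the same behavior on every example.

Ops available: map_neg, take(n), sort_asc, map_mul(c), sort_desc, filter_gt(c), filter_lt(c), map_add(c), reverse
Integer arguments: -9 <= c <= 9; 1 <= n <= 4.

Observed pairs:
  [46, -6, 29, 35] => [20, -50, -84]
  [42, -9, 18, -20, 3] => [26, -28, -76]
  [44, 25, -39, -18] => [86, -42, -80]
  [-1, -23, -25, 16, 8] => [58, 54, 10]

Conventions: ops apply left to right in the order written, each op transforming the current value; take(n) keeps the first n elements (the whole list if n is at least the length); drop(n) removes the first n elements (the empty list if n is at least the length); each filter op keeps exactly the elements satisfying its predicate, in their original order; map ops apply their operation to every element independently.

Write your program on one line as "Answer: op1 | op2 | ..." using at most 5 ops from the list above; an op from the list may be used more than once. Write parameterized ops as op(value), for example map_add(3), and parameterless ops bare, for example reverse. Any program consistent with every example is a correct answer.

take(3) | map_mul(-2) | sort_asc | reverse | map_add(8)

Check, running the answer program on each example:
  [46, -6, 29, 35] -> [46, -6, 29] -> [-92, 12, -58] -> [-92, -58, 12] -> [12, -58, -92] -> [20, -50, -84]
  [42, -9, 18, -20, 3] -> [42, -9, 18] -> [-84, 18, -36] -> [-84, -36, 18] -> [18, -36, -84] -> [26, -28, -76]
  [44, 25, -39, -18] -> [44, 25, -39] -> [-88, -50, 78] -> [-88, -50, 78] -> [78, -50, -88] -> [86, -42, -80]
  [-1, -23, -25, 16, 8] -> [-1, -23, -25] -> [2, 46, 50] -> [2, 46, 50] -> [50, 46, 2] -> [58, 54, 10]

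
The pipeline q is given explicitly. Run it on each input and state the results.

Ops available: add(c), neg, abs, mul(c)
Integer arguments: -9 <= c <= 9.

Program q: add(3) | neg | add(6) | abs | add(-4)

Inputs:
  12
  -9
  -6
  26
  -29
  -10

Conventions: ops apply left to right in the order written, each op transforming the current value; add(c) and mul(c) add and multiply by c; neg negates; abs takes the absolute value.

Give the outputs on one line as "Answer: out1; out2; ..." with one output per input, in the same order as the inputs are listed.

5; 8; 5; 19; 28; 9

Execution, op by op:
  12 -> 15 -> -15 -> -9 -> 9 -> 5
  -9 -> -6 -> 6 -> 12 -> 12 -> 8
  -6 -> -3 -> 3 -> 9 -> 9 -> 5
  26 -> 29 -> -29 -> -23 -> 23 -> 19
  -29 -> -26 -> 26 -> 32 -> 32 -> 28
  -10 -> -7 -> 7 -> 13 -> 13 -> 9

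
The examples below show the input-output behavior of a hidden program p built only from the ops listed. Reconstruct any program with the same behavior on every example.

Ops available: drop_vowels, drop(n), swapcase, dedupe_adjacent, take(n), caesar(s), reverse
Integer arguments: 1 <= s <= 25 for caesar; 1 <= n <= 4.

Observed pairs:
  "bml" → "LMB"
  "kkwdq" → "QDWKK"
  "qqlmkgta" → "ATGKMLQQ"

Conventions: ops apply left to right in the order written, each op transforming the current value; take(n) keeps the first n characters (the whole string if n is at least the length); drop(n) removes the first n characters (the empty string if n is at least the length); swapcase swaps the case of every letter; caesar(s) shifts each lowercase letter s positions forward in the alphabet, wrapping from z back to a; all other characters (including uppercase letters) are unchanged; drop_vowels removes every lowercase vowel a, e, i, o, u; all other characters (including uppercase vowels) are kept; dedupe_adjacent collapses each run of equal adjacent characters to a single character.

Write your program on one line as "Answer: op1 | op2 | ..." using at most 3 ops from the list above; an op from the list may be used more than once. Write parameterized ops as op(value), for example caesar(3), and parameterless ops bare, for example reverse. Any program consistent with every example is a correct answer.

swapcase | reverse

Check, running the answer program on each example:
  "bml" -> "BML" -> "LMB"
  "kkwdq" -> "KKWDQ" -> "QDWKK"
  "qqlmkgta" -> "QQLMKGTA" -> "ATGKMLQQ"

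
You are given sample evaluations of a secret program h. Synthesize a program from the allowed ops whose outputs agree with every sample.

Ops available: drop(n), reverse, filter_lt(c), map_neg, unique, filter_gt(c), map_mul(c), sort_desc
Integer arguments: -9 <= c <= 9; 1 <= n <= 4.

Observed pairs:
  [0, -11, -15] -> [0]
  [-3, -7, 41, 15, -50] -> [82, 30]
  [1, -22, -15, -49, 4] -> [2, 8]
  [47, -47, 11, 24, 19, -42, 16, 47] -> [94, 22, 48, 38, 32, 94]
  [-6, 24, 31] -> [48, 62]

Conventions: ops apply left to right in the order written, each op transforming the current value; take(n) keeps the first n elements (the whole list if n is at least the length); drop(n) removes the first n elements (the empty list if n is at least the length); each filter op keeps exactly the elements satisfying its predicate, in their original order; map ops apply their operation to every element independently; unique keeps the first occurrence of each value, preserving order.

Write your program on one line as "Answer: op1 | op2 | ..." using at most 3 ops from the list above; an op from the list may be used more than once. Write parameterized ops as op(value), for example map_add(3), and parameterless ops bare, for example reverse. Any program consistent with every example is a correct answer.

filter_gt(-1) | map_mul(2)

Check, running the answer program on each example:
  [0, -11, -15] -> [0] -> [0]
  [-3, -7, 41, 15, -50] -> [41, 15] -> [82, 30]
  [1, -22, -15, -49, 4] -> [1, 4] -> [2, 8]
  [47, -47, 11, 24, 19, -42, 16, 47] -> [47, 11, 24, 19, 16, 47] -> [94, 22, 48, 38, 32, 94]
  [-6, 24, 31] -> [24, 31] -> [48, 62]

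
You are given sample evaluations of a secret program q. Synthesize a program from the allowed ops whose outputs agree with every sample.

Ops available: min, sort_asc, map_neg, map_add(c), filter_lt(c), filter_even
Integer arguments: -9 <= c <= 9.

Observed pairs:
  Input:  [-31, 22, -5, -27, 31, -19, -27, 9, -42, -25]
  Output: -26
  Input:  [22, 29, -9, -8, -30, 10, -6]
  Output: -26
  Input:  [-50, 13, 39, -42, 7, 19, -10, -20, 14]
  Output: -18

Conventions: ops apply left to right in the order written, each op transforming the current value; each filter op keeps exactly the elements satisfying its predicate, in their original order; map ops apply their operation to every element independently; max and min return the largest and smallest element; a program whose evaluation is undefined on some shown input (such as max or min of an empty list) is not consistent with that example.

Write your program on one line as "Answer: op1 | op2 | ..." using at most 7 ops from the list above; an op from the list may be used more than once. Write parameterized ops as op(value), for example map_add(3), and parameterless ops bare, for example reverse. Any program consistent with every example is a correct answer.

filter_even | map_neg | map_add(-8) | map_add(-4) | map_add(8) | min

Check, running the answer program on each example:
  [-31, 22, -5, -27, 31, -19, -27, 9, -42, -25] -> [22, -42] -> [-22, 42] -> [-30, 34] -> [-34, 30] -> [-26, 38] -> -26
  [22, 29, -9, -8, -30, 10, -6] -> [22, -8, -30, 10, -6] -> [-22, 8, 30, -10, 6] -> [-30, 0, 22, -18, -2] -> [-34, -4, 18, -22, -6] -> [-26, 4, 26, -14, 2] -> -26
  [-50, 13, 39, -42, 7, 19, -10, -20, 14] -> [-50, -42, -10, -20, 14] -> [50, 42, 10, 20, -14] -> [42, 34, 2, 12, -22] -> [38, 30, -2, 8, -26] -> [46, 38, 6, 16, -18] -> -18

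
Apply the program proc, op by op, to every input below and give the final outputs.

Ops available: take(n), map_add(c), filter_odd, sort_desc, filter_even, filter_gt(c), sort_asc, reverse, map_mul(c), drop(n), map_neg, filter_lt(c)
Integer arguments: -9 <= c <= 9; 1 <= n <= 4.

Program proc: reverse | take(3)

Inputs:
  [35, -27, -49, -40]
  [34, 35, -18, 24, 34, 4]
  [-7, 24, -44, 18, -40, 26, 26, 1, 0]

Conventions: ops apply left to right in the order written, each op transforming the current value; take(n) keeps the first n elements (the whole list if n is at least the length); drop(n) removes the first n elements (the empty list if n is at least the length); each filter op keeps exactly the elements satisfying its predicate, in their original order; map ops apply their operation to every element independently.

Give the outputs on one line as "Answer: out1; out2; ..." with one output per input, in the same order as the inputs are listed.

[-40, -49, -27]; [4, 34, 24]; [0, 1, 26]

Execution, op by op:
  [35, -27, -49, -40] -> [-40, -49, -27, 35] -> [-40, -49, -27]
  [34, 35, -18, 24, 34, 4] -> [4, 34, 24, -18, 35, 34] -> [4, 34, 24]
  [-7, 24, -44, 18, -40, 26, 26, 1, 0] -> [0, 1, 26, 26, -40, 18, -44, 24, -7] -> [0, 1, 26]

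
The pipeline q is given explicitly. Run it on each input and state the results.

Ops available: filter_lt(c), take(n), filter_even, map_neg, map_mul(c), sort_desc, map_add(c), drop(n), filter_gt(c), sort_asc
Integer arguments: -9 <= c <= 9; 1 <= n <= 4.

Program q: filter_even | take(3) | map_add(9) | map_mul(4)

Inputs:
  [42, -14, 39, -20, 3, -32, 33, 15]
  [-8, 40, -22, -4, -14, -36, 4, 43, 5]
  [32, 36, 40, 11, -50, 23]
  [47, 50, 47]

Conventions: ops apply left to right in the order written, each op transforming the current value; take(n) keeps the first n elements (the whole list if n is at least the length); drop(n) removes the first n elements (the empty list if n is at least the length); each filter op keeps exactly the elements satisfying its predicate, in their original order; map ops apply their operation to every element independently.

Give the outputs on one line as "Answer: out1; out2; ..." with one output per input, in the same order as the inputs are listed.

Execution, op by op:
  [42, -14, 39, -20, 3, -32, 33, 15] -> [42, -14, -20, -32] -> [42, -14, -20] -> [51, -5, -11] -> [204, -20, -44]
  [-8, 40, -22, -4, -14, -36, 4, 43, 5] -> [-8, 40, -22, -4, -14, -36, 4] -> [-8, 40, -22] -> [1, 49, -13] -> [4, 196, -52]
  [32, 36, 40, 11, -50, 23] -> [32, 36, 40, -50] -> [32, 36, 40] -> [41, 45, 49] -> [164, 180, 196]
  [47, 50, 47] -> [50] -> [50] -> [59] -> [236]

[204, -20, -44]; [4, 196, -52]; [164, 180, 196]; [236]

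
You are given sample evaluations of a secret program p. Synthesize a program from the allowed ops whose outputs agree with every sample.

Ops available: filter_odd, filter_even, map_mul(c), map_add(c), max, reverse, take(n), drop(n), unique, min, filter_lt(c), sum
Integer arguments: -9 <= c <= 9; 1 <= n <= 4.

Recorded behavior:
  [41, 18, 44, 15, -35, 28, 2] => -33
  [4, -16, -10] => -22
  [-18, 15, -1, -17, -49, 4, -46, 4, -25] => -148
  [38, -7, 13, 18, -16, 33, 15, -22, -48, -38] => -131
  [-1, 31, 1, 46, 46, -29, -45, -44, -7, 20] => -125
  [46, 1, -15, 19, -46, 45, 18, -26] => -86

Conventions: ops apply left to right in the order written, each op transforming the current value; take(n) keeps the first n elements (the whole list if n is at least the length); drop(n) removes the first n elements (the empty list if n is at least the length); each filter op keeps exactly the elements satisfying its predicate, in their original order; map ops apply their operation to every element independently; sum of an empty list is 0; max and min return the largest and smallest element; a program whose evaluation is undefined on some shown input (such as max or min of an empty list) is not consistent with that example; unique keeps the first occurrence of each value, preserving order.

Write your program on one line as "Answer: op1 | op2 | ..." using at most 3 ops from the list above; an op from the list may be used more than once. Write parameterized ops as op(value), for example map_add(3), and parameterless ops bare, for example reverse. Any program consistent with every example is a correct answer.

filter_lt(8) | sum

Check, running the answer program on each example:
  [41, 18, 44, 15, -35, 28, 2] -> [-35, 2] -> -33
  [4, -16, -10] -> [4, -16, -10] -> -22
  [-18, 15, -1, -17, -49, 4, -46, 4, -25] -> [-18, -1, -17, -49, 4, -46, 4, -25] -> -148
  [38, -7, 13, 18, -16, 33, 15, -22, -48, -38] -> [-7, -16, -22, -48, -38] -> -131
  [-1, 31, 1, 46, 46, -29, -45, -44, -7, 20] -> [-1, 1, -29, -45, -44, -7] -> -125
  [46, 1, -15, 19, -46, 45, 18, -26] -> [1, -15, -46, -26] -> -86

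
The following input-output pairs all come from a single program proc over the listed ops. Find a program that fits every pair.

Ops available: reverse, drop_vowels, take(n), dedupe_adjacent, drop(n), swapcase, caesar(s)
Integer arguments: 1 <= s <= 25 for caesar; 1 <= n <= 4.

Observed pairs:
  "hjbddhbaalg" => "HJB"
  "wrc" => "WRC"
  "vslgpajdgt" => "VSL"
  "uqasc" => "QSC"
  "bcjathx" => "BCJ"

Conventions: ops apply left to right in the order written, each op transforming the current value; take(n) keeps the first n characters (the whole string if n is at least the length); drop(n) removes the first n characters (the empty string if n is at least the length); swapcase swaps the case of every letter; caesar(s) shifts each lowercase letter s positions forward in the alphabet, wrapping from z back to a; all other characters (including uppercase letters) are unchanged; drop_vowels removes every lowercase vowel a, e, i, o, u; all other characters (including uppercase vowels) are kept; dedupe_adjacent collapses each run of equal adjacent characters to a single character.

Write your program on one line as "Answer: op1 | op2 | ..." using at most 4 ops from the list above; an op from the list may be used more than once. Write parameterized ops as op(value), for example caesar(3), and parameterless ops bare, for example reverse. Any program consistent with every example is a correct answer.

dedupe_adjacent | drop_vowels | take(3) | swapcase

Check, running the answer program on each example:
  "hjbddhbaalg" -> "hjbdhbalg" -> "hjbdhblg" -> "hjb" -> "HJB"
  "wrc" -> "wrc" -> "wrc" -> "wrc" -> "WRC"
  "vslgpajdgt" -> "vslgpajdgt" -> "vslgpjdgt" -> "vsl" -> "VSL"
  "uqasc" -> "uqasc" -> "qsc" -> "qsc" -> "QSC"
  "bcjathx" -> "bcjathx" -> "bcjthx" -> "bcj" -> "BCJ"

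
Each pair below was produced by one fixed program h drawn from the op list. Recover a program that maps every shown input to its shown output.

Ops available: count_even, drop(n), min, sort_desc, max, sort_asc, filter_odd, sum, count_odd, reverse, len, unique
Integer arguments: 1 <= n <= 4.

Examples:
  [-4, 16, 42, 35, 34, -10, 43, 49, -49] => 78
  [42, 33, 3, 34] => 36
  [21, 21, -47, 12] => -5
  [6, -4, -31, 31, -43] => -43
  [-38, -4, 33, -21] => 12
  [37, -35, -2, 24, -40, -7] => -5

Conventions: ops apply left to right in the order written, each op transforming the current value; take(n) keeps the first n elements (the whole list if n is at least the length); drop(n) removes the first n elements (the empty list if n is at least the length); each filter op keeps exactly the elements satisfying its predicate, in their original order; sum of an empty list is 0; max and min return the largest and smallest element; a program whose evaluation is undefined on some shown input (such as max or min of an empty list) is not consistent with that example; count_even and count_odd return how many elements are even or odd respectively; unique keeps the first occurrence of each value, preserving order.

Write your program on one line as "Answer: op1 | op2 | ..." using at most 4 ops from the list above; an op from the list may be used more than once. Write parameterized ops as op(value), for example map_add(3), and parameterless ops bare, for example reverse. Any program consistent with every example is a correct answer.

sort_asc | sort_desc | filter_odd | sum

Check, running the answer program on each example:
  [-4, 16, 42, 35, 34, -10, 43, 49, -49] -> [-49, -10, -4, 16, 34, 35, 42, 43, 49] -> [49, 43, 42, 35, 34, 16, -4, -10, -49] -> [49, 43, 35, -49] -> 78
  [42, 33, 3, 34] -> [3, 33, 34, 42] -> [42, 34, 33, 3] -> [33, 3] -> 36
  [21, 21, -47, 12] -> [-47, 12, 21, 21] -> [21, 21, 12, -47] -> [21, 21, -47] -> -5
  [6, -4, -31, 31, -43] -> [-43, -31, -4, 6, 31] -> [31, 6, -4, -31, -43] -> [31, -31, -43] -> -43
  [-38, -4, 33, -21] -> [-38, -21, -4, 33] -> [33, -4, -21, -38] -> [33, -21] -> 12
  [37, -35, -2, 24, -40, -7] -> [-40, -35, -7, -2, 24, 37] -> [37, 24, -2, -7, -35, -40] -> [37, -7, -35] -> -5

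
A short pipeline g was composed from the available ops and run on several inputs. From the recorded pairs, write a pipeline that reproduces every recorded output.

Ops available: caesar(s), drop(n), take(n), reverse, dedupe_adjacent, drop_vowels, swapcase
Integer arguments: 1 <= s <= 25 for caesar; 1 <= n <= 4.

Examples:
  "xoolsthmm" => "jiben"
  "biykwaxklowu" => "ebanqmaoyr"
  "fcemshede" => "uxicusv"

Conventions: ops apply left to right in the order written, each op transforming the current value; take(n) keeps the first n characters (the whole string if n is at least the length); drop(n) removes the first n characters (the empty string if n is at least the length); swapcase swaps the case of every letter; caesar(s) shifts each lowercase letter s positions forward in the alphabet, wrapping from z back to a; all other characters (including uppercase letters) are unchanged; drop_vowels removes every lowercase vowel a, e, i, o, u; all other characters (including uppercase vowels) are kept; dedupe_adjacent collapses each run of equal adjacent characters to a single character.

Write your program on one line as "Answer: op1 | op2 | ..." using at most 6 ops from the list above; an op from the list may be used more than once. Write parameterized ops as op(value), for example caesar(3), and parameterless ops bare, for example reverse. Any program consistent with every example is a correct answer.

dedupe_adjacent | caesar(22) | reverse | caesar(8) | drop(2) | caesar(12)

Check, running the answer program on each example:
  "xoolsthmm" -> "xolsthm" -> "tkhopdi" -> "idpohkt" -> "qlxwpsb" -> "xwpsb" -> "jiben"
  "biykwaxklowu" -> "biykwaxklowu" -> "xeugswtghksq" -> "qskhgtwsguex" -> "yaspobeaocmf" -> "spobeaocmf" -> "ebanqmaoyr"
  "fcemshede" -> "fcemshede" -> "byaiodaza" -> "azadoiayb" -> "ihilwqigj" -> "ilwqigj" -> "uxicusv"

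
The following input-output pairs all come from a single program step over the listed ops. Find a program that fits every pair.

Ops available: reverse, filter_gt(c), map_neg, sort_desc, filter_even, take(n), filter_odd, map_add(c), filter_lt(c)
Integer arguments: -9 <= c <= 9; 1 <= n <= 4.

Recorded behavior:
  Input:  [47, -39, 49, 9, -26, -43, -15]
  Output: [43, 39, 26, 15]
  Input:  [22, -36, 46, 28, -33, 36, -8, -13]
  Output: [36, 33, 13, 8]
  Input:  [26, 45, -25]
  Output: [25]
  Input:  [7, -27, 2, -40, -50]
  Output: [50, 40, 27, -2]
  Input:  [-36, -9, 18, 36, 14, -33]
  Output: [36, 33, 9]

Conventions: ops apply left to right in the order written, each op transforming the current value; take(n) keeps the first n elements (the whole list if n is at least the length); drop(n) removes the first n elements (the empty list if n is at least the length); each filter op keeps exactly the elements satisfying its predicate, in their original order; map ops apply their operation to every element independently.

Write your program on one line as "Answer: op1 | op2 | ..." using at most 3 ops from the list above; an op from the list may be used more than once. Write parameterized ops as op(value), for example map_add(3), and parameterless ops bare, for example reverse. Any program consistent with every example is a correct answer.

map_neg | filter_gt(-7) | sort_desc

Check, running the answer program on each example:
  [47, -39, 49, 9, -26, -43, -15] -> [-47, 39, -49, -9, 26, 43, 15] -> [39, 26, 43, 15] -> [43, 39, 26, 15]
  [22, -36, 46, 28, -33, 36, -8, -13] -> [-22, 36, -46, -28, 33, -36, 8, 13] -> [36, 33, 8, 13] -> [36, 33, 13, 8]
  [26, 45, -25] -> [-26, -45, 25] -> [25] -> [25]
  [7, -27, 2, -40, -50] -> [-7, 27, -2, 40, 50] -> [27, -2, 40, 50] -> [50, 40, 27, -2]
  [-36, -9, 18, 36, 14, -33] -> [36, 9, -18, -36, -14, 33] -> [36, 9, 33] -> [36, 33, 9]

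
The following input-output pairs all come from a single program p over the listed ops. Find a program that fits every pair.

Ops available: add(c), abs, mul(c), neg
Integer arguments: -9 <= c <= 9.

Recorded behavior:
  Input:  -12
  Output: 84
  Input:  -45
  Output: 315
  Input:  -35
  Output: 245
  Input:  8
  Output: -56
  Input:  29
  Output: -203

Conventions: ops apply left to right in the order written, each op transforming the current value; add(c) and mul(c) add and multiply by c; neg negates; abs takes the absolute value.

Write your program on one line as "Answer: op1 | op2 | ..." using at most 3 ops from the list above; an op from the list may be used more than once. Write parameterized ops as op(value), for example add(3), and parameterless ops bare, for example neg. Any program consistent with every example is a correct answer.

neg | mul(7)

Check, running the answer program on each example:
  -12 -> 12 -> 84
  -45 -> 45 -> 315
  -35 -> 35 -> 245
  8 -> -8 -> -56
  29 -> -29 -> -203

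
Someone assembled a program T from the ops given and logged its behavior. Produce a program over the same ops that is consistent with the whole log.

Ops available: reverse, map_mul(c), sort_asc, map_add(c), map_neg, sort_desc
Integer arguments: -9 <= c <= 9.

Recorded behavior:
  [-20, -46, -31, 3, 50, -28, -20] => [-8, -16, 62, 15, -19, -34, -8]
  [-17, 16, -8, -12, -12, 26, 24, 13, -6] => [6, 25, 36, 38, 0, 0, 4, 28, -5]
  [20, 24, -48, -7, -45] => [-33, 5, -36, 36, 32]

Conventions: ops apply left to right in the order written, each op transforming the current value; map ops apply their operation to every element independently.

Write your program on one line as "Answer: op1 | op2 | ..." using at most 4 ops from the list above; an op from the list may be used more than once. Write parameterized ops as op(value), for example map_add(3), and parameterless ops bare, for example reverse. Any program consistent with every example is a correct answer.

reverse | map_add(4) | map_add(8)

Check, running the answer program on each example:
  [-20, -46, -31, 3, 50, -28, -20] -> [-20, -28, 50, 3, -31, -46, -20] -> [-16, -24, 54, 7, -27, -42, -16] -> [-8, -16, 62, 15, -19, -34, -8]
  [-17, 16, -8, -12, -12, 26, 24, 13, -6] -> [-6, 13, 24, 26, -12, -12, -8, 16, -17] -> [-2, 17, 28, 30, -8, -8, -4, 20, -13] -> [6, 25, 36, 38, 0, 0, 4, 28, -5]
  [20, 24, -48, -7, -45] -> [-45, -7, -48, 24, 20] -> [-41, -3, -44, 28, 24] -> [-33, 5, -36, 36, 32]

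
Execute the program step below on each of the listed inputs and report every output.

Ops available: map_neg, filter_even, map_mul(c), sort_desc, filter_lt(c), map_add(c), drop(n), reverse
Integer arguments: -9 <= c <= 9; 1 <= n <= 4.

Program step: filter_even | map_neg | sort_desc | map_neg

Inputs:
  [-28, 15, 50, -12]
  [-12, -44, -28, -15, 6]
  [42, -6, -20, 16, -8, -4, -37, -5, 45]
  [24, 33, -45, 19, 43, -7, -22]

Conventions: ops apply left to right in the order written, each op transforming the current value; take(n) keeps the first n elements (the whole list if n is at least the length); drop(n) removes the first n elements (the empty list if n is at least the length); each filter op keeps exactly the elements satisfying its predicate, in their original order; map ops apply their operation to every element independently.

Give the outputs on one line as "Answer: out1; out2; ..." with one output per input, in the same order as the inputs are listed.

Execution, op by op:
  [-28, 15, 50, -12] -> [-28, 50, -12] -> [28, -50, 12] -> [28, 12, -50] -> [-28, -12, 50]
  [-12, -44, -28, -15, 6] -> [-12, -44, -28, 6] -> [12, 44, 28, -6] -> [44, 28, 12, -6] -> [-44, -28, -12, 6]
  [42, -6, -20, 16, -8, -4, -37, -5, 45] -> [42, -6, -20, 16, -8, -4] -> [-42, 6, 20, -16, 8, 4] -> [20, 8, 6, 4, -16, -42] -> [-20, -8, -6, -4, 16, 42]
  [24, 33, -45, 19, 43, -7, -22] -> [24, -22] -> [-24, 22] -> [22, -24] -> [-22, 24]

[-28, -12, 50]; [-44, -28, -12, 6]; [-20, -8, -6, -4, 16, 42]; [-22, 24]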